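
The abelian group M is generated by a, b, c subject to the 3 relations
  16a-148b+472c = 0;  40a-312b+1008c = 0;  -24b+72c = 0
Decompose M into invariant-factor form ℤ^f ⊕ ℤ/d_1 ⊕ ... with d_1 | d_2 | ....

rank_ℚ(R)=3; free=3−3=0
SNF(R) diag = [4, 8, 24] → torsion [4, 8, 24]

Answer: M ≅ ℤ/4 ⊕ ℤ/8 ⊕ ℤ/24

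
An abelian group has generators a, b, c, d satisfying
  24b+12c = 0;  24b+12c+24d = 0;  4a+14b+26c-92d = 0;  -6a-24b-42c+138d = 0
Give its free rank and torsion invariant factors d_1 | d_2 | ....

Answer: M ≅ ℤ/2 ⊕ ℤ/6 ⊕ ℤ/12 ⊕ ℤ/24

Derivation:
rank_ℚ(R)=4; free=4−4=0
SNF(R) diag = [2, 6, 12, 24] → torsion [2, 6, 12, 24]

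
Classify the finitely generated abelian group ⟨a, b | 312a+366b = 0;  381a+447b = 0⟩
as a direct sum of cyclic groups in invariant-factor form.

rank_ℚ(R)=2; free=2−2=0
SNF(R) diag = [3, 6] → torsion [3, 6]

Answer: M ≅ ℤ/3 ⊕ ℤ/6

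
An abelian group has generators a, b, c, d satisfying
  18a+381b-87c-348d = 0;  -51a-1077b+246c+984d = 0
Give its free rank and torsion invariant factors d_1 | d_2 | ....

rank_ℚ(R)=2; free=4−2=2
SNF(R) diag = [3, 3] → torsion [3, 3]

Answer: M ≅ ℤ^2 ⊕ ℤ/3 ⊕ ℤ/3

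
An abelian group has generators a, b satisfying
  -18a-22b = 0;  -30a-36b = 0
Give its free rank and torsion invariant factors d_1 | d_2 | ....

rank_ℚ(R)=2; free=2−2=0
SNF(R) diag = [2, 6] → torsion [2, 6]

Answer: M ≅ ℤ/2 ⊕ ℤ/6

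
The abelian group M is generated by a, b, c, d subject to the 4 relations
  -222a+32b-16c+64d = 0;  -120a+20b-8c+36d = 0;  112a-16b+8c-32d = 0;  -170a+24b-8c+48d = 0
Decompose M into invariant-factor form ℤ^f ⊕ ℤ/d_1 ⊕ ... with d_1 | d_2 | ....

Answer: M ≅ ℤ/2 ⊕ ℤ/4 ⊕ ℤ/8 ⊕ ℤ/8

Derivation:
rank_ℚ(R)=4; free=4−4=0
SNF(R) diag = [2, 4, 8, 8] → torsion [2, 4, 8, 8]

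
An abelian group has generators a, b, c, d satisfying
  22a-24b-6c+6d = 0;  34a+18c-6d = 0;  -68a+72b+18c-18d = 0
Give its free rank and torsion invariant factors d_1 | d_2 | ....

Answer: M ≅ ℤ^1 ⊕ ℤ/2 ⊕ ℤ/6 ⊕ ℤ/12

Derivation:
rank_ℚ(R)=3; free=4−3=1
SNF(R) diag = [2, 6, 12] → torsion [2, 6, 12]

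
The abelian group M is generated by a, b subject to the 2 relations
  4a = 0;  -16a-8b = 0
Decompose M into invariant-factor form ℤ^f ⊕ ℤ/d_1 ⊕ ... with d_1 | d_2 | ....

Answer: M ≅ ℤ/4 ⊕ ℤ/8

Derivation:
rank_ℚ(R)=2; free=2−2=0
SNF(R) diag = [4, 8] → torsion [4, 8]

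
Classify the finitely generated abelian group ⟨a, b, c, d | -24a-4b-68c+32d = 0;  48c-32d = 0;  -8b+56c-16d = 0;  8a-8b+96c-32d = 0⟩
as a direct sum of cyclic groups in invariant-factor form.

rank_ℚ(R)=4; free=4−4=0
SNF(R) diag = [4, 8, 16, 48] → torsion [4, 8, 16, 48]

Answer: M ≅ ℤ/4 ⊕ ℤ/8 ⊕ ℤ/16 ⊕ ℤ/48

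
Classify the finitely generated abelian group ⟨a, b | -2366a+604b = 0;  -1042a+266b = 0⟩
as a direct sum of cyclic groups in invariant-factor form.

rank_ℚ(R)=2; free=2−2=0
SNF(R) diag = [2, 6] → torsion [2, 6]

Answer: M ≅ ℤ/2 ⊕ ℤ/6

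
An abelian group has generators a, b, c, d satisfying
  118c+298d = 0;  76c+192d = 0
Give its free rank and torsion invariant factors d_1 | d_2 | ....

Answer: M ≅ ℤ^2 ⊕ ℤ/2 ⊕ ℤ/4

Derivation:
rank_ℚ(R)=2; free=4−2=2
SNF(R) diag = [2, 4] → torsion [2, 4]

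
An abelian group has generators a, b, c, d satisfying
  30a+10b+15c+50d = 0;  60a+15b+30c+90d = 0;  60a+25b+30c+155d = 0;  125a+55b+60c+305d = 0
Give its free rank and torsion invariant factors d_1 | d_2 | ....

rank_ℚ(R)=4; free=4−4=0
SNF(R) diag = [5, 5, 15, 45] → torsion [5, 5, 15, 45]

Answer: M ≅ ℤ/5 ⊕ ℤ/5 ⊕ ℤ/15 ⊕ ℤ/45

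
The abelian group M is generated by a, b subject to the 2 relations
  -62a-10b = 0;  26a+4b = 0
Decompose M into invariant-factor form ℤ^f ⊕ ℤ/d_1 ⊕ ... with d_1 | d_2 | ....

Answer: M ≅ ℤ/2 ⊕ ℤ/6

Derivation:
rank_ℚ(R)=2; free=2−2=0
SNF(R) diag = [2, 6] → torsion [2, 6]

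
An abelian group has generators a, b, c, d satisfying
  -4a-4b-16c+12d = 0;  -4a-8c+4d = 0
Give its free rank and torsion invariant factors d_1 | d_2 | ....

rank_ℚ(R)=2; free=4−2=2
SNF(R) diag = [4, 4] → torsion [4, 4]

Answer: M ≅ ℤ^2 ⊕ ℤ/4 ⊕ ℤ/4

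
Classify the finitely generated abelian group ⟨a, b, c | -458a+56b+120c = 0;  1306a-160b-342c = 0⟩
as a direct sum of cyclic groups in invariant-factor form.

rank_ℚ(R)=2; free=3−2=1
SNF(R) diag = [2, 6] → torsion [2, 6]

Answer: M ≅ ℤ^1 ⊕ ℤ/2 ⊕ ℤ/6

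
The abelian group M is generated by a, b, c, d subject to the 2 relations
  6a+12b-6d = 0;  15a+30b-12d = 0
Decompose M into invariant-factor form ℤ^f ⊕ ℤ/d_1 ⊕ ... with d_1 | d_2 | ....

rank_ℚ(R)=2; free=4−2=2
SNF(R) diag = [3, 6] → torsion [3, 6]

Answer: M ≅ ℤ^2 ⊕ ℤ/3 ⊕ ℤ/6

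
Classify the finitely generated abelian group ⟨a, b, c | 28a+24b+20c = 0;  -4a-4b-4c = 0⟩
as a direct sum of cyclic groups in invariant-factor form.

Answer: M ≅ ℤ^1 ⊕ ℤ/4 ⊕ ℤ/4

Derivation:
rank_ℚ(R)=2; free=3−2=1
SNF(R) diag = [4, 4] → torsion [4, 4]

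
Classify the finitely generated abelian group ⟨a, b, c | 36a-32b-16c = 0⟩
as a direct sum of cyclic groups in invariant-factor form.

Answer: M ≅ ℤ^2 ⊕ ℤ/4

Derivation:
rank_ℚ(R)=1; free=3−1=2
SNF(R) diag = [4] → torsion [4]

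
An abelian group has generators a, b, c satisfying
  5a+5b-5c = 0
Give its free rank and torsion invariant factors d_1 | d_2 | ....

rank_ℚ(R)=1; free=3−1=2
SNF(R) diag = [5] → torsion [5]

Answer: M ≅ ℤ^2 ⊕ ℤ/5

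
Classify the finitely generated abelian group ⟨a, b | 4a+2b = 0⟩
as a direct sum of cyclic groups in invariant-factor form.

rank_ℚ(R)=1; free=2−1=1
SNF(R) diag = [2] → torsion [2]

Answer: M ≅ ℤ^1 ⊕ ℤ/2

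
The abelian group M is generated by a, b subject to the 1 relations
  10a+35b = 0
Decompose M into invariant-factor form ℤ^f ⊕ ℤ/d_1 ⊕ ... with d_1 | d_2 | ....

rank_ℚ(R)=1; free=2−1=1
SNF(R) diag = [5] → torsion [5]

Answer: M ≅ ℤ^1 ⊕ ℤ/5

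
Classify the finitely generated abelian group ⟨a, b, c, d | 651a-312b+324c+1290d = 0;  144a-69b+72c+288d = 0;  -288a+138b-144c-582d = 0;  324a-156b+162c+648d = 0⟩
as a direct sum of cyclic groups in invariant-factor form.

rank_ℚ(R)=4; free=4−4=0
SNF(R) diag = [3, 3, 6, 18] → torsion [3, 3, 6, 18]

Answer: M ≅ ℤ/3 ⊕ ℤ/3 ⊕ ℤ/6 ⊕ ℤ/18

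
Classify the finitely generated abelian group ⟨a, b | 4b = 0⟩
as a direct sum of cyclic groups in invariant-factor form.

Answer: M ≅ ℤ^1 ⊕ ℤ/4

Derivation:
rank_ℚ(R)=1; free=2−1=1
SNF(R) diag = [4] → torsion [4]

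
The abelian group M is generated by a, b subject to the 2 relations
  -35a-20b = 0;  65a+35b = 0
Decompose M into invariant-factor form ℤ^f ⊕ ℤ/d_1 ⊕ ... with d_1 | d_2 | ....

rank_ℚ(R)=2; free=2−2=0
SNF(R) diag = [5, 15] → torsion [5, 15]

Answer: M ≅ ℤ/5 ⊕ ℤ/15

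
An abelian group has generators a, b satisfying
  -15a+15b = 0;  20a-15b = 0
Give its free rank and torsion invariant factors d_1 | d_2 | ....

Answer: M ≅ ℤ/5 ⊕ ℤ/15

Derivation:
rank_ℚ(R)=2; free=2−2=0
SNF(R) diag = [5, 15] → torsion [5, 15]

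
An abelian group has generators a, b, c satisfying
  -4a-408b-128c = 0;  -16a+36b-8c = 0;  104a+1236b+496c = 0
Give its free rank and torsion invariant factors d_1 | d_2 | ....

rank_ℚ(R)=3; free=3−3=0
SNF(R) diag = [4, 12, 24] → torsion [4, 12, 24]

Answer: M ≅ ℤ/4 ⊕ ℤ/12 ⊕ ℤ/24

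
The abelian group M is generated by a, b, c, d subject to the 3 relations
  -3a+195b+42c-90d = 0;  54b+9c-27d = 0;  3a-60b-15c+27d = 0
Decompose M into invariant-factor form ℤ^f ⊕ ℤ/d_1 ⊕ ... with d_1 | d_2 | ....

Answer: M ≅ ℤ^1 ⊕ ℤ/3 ⊕ ℤ/9 ⊕ ℤ/9

Derivation:
rank_ℚ(R)=3; free=4−3=1
SNF(R) diag = [3, 9, 9] → torsion [3, 9, 9]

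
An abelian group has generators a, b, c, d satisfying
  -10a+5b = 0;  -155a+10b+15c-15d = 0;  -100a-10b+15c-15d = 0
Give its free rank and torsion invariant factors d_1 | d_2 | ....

Answer: M ≅ ℤ^1 ⊕ ℤ/5 ⊕ ℤ/15 ⊕ ℤ/15

Derivation:
rank_ℚ(R)=3; free=4−3=1
SNF(R) diag = [5, 15, 15] → torsion [5, 15, 15]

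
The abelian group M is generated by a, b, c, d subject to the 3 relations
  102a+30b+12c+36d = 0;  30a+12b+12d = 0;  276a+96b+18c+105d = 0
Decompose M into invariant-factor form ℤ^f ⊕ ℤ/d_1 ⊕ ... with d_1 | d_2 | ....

rank_ℚ(R)=3; free=4−3=1
SNF(R) diag = [3, 6, 18] → torsion [3, 6, 18]

Answer: M ≅ ℤ^1 ⊕ ℤ/3 ⊕ ℤ/6 ⊕ ℤ/18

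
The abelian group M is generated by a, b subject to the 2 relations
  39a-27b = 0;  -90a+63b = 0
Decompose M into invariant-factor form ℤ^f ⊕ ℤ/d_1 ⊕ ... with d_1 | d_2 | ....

rank_ℚ(R)=2; free=2−2=0
SNF(R) diag = [3, 9] → torsion [3, 9]

Answer: M ≅ ℤ/3 ⊕ ℤ/9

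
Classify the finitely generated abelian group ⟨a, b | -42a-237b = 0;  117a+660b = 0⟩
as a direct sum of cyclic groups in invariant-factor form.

rank_ℚ(R)=2; free=2−2=0
SNF(R) diag = [3, 3] → torsion [3, 3]

Answer: M ≅ ℤ/3 ⊕ ℤ/3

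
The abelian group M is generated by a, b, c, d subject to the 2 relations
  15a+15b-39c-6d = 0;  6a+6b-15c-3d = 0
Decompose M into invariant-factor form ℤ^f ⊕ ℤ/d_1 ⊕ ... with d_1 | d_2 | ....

rank_ℚ(R)=2; free=4−2=2
SNF(R) diag = [3, 3] → torsion [3, 3]

Answer: M ≅ ℤ^2 ⊕ ℤ/3 ⊕ ℤ/3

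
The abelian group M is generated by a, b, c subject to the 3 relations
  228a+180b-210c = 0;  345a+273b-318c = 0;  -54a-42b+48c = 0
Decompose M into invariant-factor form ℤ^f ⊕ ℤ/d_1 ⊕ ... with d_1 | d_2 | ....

Answer: M ≅ ℤ/3 ⊕ ℤ/6 ⊕ ℤ/12

Derivation:
rank_ℚ(R)=3; free=3−3=0
SNF(R) diag = [3, 6, 12] → torsion [3, 6, 12]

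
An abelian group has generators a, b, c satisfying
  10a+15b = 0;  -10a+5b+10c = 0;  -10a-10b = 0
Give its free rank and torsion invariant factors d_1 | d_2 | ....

Answer: M ≅ ℤ/5 ⊕ ℤ/10 ⊕ ℤ/10

Derivation:
rank_ℚ(R)=3; free=3−3=0
SNF(R) diag = [5, 10, 10] → torsion [5, 10, 10]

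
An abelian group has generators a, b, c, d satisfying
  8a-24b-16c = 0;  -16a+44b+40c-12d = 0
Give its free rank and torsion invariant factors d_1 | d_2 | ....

rank_ℚ(R)=2; free=4−2=2
SNF(R) diag = [4, 8] → torsion [4, 8]

Answer: M ≅ ℤ^2 ⊕ ℤ/4 ⊕ ℤ/8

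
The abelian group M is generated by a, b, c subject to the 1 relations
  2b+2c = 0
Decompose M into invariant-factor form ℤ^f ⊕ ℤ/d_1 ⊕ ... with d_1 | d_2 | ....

rank_ℚ(R)=1; free=3−1=2
SNF(R) diag = [2] → torsion [2]

Answer: M ≅ ℤ^2 ⊕ ℤ/2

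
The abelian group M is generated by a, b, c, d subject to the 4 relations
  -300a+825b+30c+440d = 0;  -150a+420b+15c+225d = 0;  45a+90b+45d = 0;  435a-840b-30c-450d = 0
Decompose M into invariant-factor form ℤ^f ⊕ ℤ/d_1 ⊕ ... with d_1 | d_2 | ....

Answer: M ≅ ℤ/5 ⊕ ℤ/15 ⊕ ℤ/45 ⊕ ℤ/135

Derivation:
rank_ℚ(R)=4; free=4−4=0
SNF(R) diag = [5, 15, 45, 135] → torsion [5, 15, 45, 135]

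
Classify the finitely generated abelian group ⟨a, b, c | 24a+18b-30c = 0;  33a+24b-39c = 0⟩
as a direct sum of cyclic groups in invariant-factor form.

Answer: M ≅ ℤ^1 ⊕ ℤ/3 ⊕ ℤ/6

Derivation:
rank_ℚ(R)=2; free=3−2=1
SNF(R) diag = [3, 6] → torsion [3, 6]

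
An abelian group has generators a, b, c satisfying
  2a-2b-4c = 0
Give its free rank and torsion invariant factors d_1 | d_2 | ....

rank_ℚ(R)=1; free=3−1=2
SNF(R) diag = [2] → torsion [2]

Answer: M ≅ ℤ^2 ⊕ ℤ/2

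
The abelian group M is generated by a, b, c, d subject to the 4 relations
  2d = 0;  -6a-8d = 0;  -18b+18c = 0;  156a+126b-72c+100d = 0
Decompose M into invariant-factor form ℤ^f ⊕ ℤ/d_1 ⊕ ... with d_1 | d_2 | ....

Answer: M ≅ ℤ/2 ⊕ ℤ/6 ⊕ ℤ/18 ⊕ ℤ/54

Derivation:
rank_ℚ(R)=4; free=4−4=0
SNF(R) diag = [2, 6, 18, 54] → torsion [2, 6, 18, 54]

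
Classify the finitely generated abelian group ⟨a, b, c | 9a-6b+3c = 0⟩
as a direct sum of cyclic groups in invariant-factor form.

Answer: M ≅ ℤ^2 ⊕ ℤ/3

Derivation:
rank_ℚ(R)=1; free=3−1=2
SNF(R) diag = [3] → torsion [3]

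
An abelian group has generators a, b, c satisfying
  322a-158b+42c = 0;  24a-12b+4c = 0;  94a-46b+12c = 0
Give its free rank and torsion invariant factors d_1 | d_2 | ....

rank_ℚ(R)=3; free=3−3=0
SNF(R) diag = [2, 2, 4] → torsion [2, 2, 4]

Answer: M ≅ ℤ/2 ⊕ ℤ/2 ⊕ ℤ/4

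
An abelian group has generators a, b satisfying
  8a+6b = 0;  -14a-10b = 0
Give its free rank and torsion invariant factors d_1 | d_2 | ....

rank_ℚ(R)=2; free=2−2=0
SNF(R) diag = [2, 2] → torsion [2, 2]

Answer: M ≅ ℤ/2 ⊕ ℤ/2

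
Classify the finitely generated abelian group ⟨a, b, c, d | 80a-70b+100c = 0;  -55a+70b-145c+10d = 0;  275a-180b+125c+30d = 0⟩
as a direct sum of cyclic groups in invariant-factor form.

rank_ℚ(R)=3; free=4−3=1
SNF(R) diag = [5, 10, 20] → torsion [5, 10, 20]

Answer: M ≅ ℤ^1 ⊕ ℤ/5 ⊕ ℤ/10 ⊕ ℤ/20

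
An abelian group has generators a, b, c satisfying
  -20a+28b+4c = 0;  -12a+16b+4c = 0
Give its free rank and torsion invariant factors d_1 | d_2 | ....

rank_ℚ(R)=2; free=3−2=1
SNF(R) diag = [4, 4] → torsion [4, 4]

Answer: M ≅ ℤ^1 ⊕ ℤ/4 ⊕ ℤ/4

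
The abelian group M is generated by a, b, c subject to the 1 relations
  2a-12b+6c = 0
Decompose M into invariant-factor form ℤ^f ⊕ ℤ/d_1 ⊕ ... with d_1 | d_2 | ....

Answer: M ≅ ℤ^2 ⊕ ℤ/2

Derivation:
rank_ℚ(R)=1; free=3−1=2
SNF(R) diag = [2] → torsion [2]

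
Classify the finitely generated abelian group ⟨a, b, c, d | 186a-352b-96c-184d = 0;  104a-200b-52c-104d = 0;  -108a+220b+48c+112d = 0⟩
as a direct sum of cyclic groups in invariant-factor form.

rank_ℚ(R)=3; free=4−3=1
SNF(R) diag = [2, 4, 12] → torsion [2, 4, 12]

Answer: M ≅ ℤ^1 ⊕ ℤ/2 ⊕ ℤ/4 ⊕ ℤ/12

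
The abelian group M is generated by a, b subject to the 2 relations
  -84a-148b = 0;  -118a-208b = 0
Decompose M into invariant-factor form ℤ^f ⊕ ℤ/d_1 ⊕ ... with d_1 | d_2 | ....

Answer: M ≅ ℤ/2 ⊕ ℤ/4

Derivation:
rank_ℚ(R)=2; free=2−2=0
SNF(R) diag = [2, 4] → torsion [2, 4]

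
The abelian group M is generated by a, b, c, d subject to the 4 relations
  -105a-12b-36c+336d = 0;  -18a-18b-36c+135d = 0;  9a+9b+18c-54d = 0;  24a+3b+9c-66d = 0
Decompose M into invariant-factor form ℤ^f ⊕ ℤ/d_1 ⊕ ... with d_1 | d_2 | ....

rank_ℚ(R)=4; free=4−4=0
SNF(R) diag = [3, 9, 9, 27] → torsion [3, 9, 9, 27]

Answer: M ≅ ℤ/3 ⊕ ℤ/9 ⊕ ℤ/9 ⊕ ℤ/27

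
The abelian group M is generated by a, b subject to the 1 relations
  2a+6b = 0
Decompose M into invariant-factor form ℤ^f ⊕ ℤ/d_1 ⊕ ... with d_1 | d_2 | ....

rank_ℚ(R)=1; free=2−1=1
SNF(R) diag = [2] → torsion [2]

Answer: M ≅ ℤ^1 ⊕ ℤ/2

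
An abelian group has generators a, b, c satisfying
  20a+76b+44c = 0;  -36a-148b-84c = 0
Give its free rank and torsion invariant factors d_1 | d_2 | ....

Answer: M ≅ ℤ^1 ⊕ ℤ/4 ⊕ ℤ/8

Derivation:
rank_ℚ(R)=2; free=3−2=1
SNF(R) diag = [4, 8] → torsion [4, 8]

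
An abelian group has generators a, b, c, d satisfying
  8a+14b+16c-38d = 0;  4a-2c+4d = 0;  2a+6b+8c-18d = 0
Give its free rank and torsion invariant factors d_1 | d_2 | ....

Answer: M ≅ ℤ^1 ⊕ ℤ/2 ⊕ ℤ/2 ⊕ ℤ/2

Derivation:
rank_ℚ(R)=3; free=4−3=1
SNF(R) diag = [2, 2, 2] → torsion [2, 2, 2]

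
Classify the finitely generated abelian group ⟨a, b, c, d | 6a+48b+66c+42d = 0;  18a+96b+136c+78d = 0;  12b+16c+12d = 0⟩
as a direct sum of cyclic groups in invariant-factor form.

Answer: M ≅ ℤ^1 ⊕ ℤ/2 ⊕ ℤ/6 ⊕ ℤ/12

Derivation:
rank_ℚ(R)=3; free=4−3=1
SNF(R) diag = [2, 6, 12] → torsion [2, 6, 12]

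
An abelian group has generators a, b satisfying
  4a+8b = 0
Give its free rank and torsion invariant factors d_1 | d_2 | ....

rank_ℚ(R)=1; free=2−1=1
SNF(R) diag = [4] → torsion [4]

Answer: M ≅ ℤ^1 ⊕ ℤ/4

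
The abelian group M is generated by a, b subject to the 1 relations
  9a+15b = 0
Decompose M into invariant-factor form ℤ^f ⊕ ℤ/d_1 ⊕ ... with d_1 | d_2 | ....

Answer: M ≅ ℤ^1 ⊕ ℤ/3

Derivation:
rank_ℚ(R)=1; free=2−1=1
SNF(R) diag = [3] → torsion [3]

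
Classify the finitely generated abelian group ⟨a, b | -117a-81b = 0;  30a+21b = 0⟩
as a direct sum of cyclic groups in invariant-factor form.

Answer: M ≅ ℤ/3 ⊕ ℤ/9

Derivation:
rank_ℚ(R)=2; free=2−2=0
SNF(R) diag = [3, 9] → torsion [3, 9]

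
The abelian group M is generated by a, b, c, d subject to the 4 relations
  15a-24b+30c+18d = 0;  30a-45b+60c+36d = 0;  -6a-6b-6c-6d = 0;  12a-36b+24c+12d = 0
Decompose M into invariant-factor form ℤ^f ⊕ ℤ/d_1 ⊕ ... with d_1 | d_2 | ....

rank_ℚ(R)=4; free=4−4=0
SNF(R) diag = [3, 3, 6, 12] → torsion [3, 3, 6, 12]

Answer: M ≅ ℤ/3 ⊕ ℤ/3 ⊕ ℤ/6 ⊕ ℤ/12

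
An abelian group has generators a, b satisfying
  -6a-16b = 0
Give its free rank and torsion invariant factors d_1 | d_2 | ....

rank_ℚ(R)=1; free=2−1=1
SNF(R) diag = [2] → torsion [2]

Answer: M ≅ ℤ^1 ⊕ ℤ/2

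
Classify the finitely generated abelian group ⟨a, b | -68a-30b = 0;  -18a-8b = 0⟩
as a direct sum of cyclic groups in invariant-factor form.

rank_ℚ(R)=2; free=2−2=0
SNF(R) diag = [2, 2] → torsion [2, 2]

Answer: M ≅ ℤ/2 ⊕ ℤ/2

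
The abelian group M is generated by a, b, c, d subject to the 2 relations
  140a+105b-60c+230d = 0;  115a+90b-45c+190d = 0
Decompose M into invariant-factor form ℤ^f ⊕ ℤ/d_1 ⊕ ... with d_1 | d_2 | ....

rank_ℚ(R)=2; free=4−2=2
SNF(R) diag = [5, 15] → torsion [5, 15]

Answer: M ≅ ℤ^2 ⊕ ℤ/5 ⊕ ℤ/15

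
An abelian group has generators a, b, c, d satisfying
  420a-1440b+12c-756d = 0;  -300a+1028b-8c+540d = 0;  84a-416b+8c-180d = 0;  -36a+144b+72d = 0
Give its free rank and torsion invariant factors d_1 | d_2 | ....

Answer: M ≅ ℤ/4 ⊕ ℤ/12 ⊕ ℤ/36 ⊕ ℤ/36

Derivation:
rank_ℚ(R)=4; free=4−4=0
SNF(R) diag = [4, 12, 36, 36] → torsion [4, 12, 36, 36]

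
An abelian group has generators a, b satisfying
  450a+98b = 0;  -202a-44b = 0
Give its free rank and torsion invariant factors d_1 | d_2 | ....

rank_ℚ(R)=2; free=2−2=0
SNF(R) diag = [2, 2] → torsion [2, 2]

Answer: M ≅ ℤ/2 ⊕ ℤ/2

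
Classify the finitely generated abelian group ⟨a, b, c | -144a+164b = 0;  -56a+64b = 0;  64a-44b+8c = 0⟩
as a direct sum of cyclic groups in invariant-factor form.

rank_ℚ(R)=3; free=3−3=0
SNF(R) diag = [4, 8, 8] → torsion [4, 8, 8]

Answer: M ≅ ℤ/4 ⊕ ℤ/8 ⊕ ℤ/8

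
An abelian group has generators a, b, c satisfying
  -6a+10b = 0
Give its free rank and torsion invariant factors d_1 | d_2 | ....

rank_ℚ(R)=1; free=3−1=2
SNF(R) diag = [2] → torsion [2]

Answer: M ≅ ℤ^2 ⊕ ℤ/2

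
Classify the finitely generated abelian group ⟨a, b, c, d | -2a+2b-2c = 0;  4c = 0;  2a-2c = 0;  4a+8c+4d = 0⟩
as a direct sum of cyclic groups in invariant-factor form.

Answer: M ≅ ℤ/2 ⊕ ℤ/2 ⊕ ℤ/4 ⊕ ℤ/4

Derivation:
rank_ℚ(R)=4; free=4−4=0
SNF(R) diag = [2, 2, 4, 4] → torsion [2, 2, 4, 4]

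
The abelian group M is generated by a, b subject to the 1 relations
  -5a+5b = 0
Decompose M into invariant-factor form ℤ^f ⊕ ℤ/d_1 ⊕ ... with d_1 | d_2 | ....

rank_ℚ(R)=1; free=2−1=1
SNF(R) diag = [5] → torsion [5]

Answer: M ≅ ℤ^1 ⊕ ℤ/5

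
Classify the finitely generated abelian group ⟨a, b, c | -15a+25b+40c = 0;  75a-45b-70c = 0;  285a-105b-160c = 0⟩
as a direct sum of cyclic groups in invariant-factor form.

Answer: M ≅ ℤ/5 ⊕ ℤ/10 ⊕ ℤ/30

Derivation:
rank_ℚ(R)=3; free=3−3=0
SNF(R) diag = [5, 10, 30] → torsion [5, 10, 30]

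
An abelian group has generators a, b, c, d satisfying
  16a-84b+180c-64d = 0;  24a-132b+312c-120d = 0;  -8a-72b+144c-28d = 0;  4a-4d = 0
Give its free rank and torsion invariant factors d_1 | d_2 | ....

Answer: M ≅ ℤ/4 ⊕ ℤ/12 ⊕ ℤ/12 ⊕ ℤ/36

Derivation:
rank_ℚ(R)=4; free=4−4=0
SNF(R) diag = [4, 12, 12, 36] → torsion [4, 12, 12, 36]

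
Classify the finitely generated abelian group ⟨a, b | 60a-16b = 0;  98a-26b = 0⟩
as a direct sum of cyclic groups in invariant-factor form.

rank_ℚ(R)=2; free=2−2=0
SNF(R) diag = [2, 4] → torsion [2, 4]

Answer: M ≅ ℤ/2 ⊕ ℤ/4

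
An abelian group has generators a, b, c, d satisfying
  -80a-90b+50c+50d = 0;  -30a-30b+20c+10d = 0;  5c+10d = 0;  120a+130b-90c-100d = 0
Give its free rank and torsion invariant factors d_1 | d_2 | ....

rank_ℚ(R)=4; free=4−4=0
SNF(R) diag = [5, 10, 10, 30] → torsion [5, 10, 10, 30]

Answer: M ≅ ℤ/5 ⊕ ℤ/10 ⊕ ℤ/10 ⊕ ℤ/30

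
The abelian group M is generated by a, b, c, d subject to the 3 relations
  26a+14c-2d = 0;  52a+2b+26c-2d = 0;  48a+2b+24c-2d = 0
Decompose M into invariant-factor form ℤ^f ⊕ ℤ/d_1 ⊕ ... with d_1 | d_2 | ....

rank_ℚ(R)=3; free=4−3=1
SNF(R) diag = [2, 2, 2] → torsion [2, 2, 2]

Answer: M ≅ ℤ^1 ⊕ ℤ/2 ⊕ ℤ/2 ⊕ ℤ/2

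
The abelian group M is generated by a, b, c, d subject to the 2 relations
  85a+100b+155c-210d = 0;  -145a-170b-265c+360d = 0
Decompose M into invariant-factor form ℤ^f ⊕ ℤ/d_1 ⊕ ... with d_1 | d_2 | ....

rank_ℚ(R)=2; free=4−2=2
SNF(R) diag = [5, 10] → torsion [5, 10]

Answer: M ≅ ℤ^2 ⊕ ℤ/5 ⊕ ℤ/10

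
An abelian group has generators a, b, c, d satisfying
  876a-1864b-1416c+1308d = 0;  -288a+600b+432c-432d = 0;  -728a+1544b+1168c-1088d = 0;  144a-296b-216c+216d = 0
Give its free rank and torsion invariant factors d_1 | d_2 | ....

rank_ℚ(R)=4; free=4−4=0
SNF(R) diag = [4, 8, 24, 72] → torsion [4, 8, 24, 72]

Answer: M ≅ ℤ/4 ⊕ ℤ/8 ⊕ ℤ/24 ⊕ ℤ/72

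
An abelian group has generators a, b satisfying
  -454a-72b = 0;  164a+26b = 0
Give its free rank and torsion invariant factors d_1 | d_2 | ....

Answer: M ≅ ℤ/2 ⊕ ℤ/2

Derivation:
rank_ℚ(R)=2; free=2−2=0
SNF(R) diag = [2, 2] → torsion [2, 2]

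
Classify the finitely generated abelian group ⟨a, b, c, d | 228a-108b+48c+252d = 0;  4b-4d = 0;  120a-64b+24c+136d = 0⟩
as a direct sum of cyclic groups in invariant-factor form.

rank_ℚ(R)=3; free=4−3=1
SNF(R) diag = [4, 12, 24] → torsion [4, 12, 24]

Answer: M ≅ ℤ^1 ⊕ ℤ/4 ⊕ ℤ/12 ⊕ ℤ/24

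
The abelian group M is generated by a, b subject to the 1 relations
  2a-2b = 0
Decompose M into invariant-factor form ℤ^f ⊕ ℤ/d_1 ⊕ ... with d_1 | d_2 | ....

Answer: M ≅ ℤ^1 ⊕ ℤ/2

Derivation:
rank_ℚ(R)=1; free=2−1=1
SNF(R) diag = [2] → torsion [2]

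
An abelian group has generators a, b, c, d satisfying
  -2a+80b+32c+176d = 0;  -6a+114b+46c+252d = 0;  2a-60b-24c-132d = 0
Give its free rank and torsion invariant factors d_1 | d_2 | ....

Answer: M ≅ ℤ^1 ⊕ ℤ/2 ⊕ ℤ/2 ⊕ ℤ/4

Derivation:
rank_ℚ(R)=3; free=4−3=1
SNF(R) diag = [2, 2, 4] → torsion [2, 2, 4]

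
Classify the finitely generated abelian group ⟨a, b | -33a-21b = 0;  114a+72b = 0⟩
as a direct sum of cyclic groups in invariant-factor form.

rank_ℚ(R)=2; free=2−2=0
SNF(R) diag = [3, 6] → torsion [3, 6]

Answer: M ≅ ℤ/3 ⊕ ℤ/6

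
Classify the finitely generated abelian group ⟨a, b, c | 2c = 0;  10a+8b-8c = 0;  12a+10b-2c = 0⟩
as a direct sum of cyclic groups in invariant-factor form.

rank_ℚ(R)=3; free=3−3=0
SNF(R) diag = [2, 2, 2] → torsion [2, 2, 2]

Answer: M ≅ ℤ/2 ⊕ ℤ/2 ⊕ ℤ/2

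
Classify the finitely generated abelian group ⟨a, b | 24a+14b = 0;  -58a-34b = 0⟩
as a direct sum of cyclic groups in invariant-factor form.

Answer: M ≅ ℤ/2 ⊕ ℤ/2

Derivation:
rank_ℚ(R)=2; free=2−2=0
SNF(R) diag = [2, 2] → torsion [2, 2]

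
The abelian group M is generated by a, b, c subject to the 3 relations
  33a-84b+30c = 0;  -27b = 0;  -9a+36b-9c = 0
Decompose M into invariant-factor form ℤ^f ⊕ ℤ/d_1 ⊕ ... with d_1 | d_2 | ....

rank_ℚ(R)=3; free=3−3=0
SNF(R) diag = [3, 9, 27] → torsion [3, 9, 27]

Answer: M ≅ ℤ/3 ⊕ ℤ/9 ⊕ ℤ/27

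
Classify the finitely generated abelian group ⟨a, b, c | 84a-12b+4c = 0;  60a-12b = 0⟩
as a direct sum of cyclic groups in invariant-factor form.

rank_ℚ(R)=2; free=3−2=1
SNF(R) diag = [4, 12] → torsion [4, 12]

Answer: M ≅ ℤ^1 ⊕ ℤ/4 ⊕ ℤ/12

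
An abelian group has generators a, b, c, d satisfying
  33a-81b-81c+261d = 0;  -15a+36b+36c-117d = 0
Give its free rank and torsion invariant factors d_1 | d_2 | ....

Answer: M ≅ ℤ^2 ⊕ ℤ/3 ⊕ ℤ/9

Derivation:
rank_ℚ(R)=2; free=4−2=2
SNF(R) diag = [3, 9] → torsion [3, 9]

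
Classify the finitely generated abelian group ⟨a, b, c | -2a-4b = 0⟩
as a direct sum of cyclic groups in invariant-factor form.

Answer: M ≅ ℤ^2 ⊕ ℤ/2

Derivation:
rank_ℚ(R)=1; free=3−1=2
SNF(R) diag = [2] → torsion [2]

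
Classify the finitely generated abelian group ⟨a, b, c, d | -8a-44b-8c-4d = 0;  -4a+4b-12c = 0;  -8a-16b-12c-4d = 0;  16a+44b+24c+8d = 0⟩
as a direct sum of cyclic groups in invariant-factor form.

Answer: M ≅ ℤ/4 ⊕ ℤ/4 ⊕ ℤ/4 ⊕ ℤ/12

Derivation:
rank_ℚ(R)=4; free=4−4=0
SNF(R) diag = [4, 4, 4, 12] → torsion [4, 4, 4, 12]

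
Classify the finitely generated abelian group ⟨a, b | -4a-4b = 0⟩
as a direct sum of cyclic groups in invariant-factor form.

Answer: M ≅ ℤ^1 ⊕ ℤ/4

Derivation:
rank_ℚ(R)=1; free=2−1=1
SNF(R) diag = [4] → torsion [4]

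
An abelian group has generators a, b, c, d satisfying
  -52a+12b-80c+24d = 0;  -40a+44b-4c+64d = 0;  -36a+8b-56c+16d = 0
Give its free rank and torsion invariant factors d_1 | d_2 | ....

rank_ℚ(R)=3; free=4−3=1
SNF(R) diag = [4, 4, 12] → torsion [4, 4, 12]

Answer: M ≅ ℤ^1 ⊕ ℤ/4 ⊕ ℤ/4 ⊕ ℤ/12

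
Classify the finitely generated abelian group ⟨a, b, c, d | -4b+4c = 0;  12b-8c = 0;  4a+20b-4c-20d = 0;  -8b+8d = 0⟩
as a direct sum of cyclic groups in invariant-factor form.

rank_ℚ(R)=4; free=4−4=0
SNF(R) diag = [4, 4, 4, 8] → torsion [4, 4, 4, 8]

Answer: M ≅ ℤ/4 ⊕ ℤ/4 ⊕ ℤ/4 ⊕ ℤ/8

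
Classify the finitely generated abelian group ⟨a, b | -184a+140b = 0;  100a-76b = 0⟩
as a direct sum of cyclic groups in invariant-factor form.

rank_ℚ(R)=2; free=2−2=0
SNF(R) diag = [4, 4] → torsion [4, 4]

Answer: M ≅ ℤ/4 ⊕ ℤ/4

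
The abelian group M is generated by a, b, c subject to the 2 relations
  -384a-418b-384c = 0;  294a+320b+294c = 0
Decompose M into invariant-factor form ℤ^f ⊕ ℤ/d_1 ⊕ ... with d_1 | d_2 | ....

Answer: M ≅ ℤ^1 ⊕ ℤ/2 ⊕ ℤ/6

Derivation:
rank_ℚ(R)=2; free=3−2=1
SNF(R) diag = [2, 6] → torsion [2, 6]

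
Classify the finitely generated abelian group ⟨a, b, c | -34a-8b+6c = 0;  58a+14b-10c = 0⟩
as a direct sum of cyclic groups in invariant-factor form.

Answer: M ≅ ℤ^1 ⊕ ℤ/2 ⊕ ℤ/2

Derivation:
rank_ℚ(R)=2; free=3−2=1
SNF(R) diag = [2, 2] → torsion [2, 2]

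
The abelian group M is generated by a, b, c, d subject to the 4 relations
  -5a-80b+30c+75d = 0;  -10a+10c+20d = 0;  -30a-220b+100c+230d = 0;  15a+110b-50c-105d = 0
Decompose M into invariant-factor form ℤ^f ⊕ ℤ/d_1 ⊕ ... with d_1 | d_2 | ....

Answer: M ≅ ℤ/5 ⊕ ℤ/10 ⊕ ℤ/10 ⊕ ℤ/20

Derivation:
rank_ℚ(R)=4; free=4−4=0
SNF(R) diag = [5, 10, 10, 20] → torsion [5, 10, 10, 20]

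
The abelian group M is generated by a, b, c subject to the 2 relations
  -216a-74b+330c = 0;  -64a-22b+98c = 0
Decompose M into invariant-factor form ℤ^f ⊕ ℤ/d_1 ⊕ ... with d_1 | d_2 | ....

Answer: M ≅ ℤ^1 ⊕ ℤ/2 ⊕ ℤ/4

Derivation:
rank_ℚ(R)=2; free=3−2=1
SNF(R) diag = [2, 4] → torsion [2, 4]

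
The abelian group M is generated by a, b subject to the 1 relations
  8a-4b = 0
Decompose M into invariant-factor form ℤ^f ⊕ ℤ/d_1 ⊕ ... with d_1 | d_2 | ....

rank_ℚ(R)=1; free=2−1=1
SNF(R) diag = [4] → torsion [4]

Answer: M ≅ ℤ^1 ⊕ ℤ/4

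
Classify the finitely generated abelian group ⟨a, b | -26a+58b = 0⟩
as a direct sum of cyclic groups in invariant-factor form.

rank_ℚ(R)=1; free=2−1=1
SNF(R) diag = [2] → torsion [2]

Answer: M ≅ ℤ^1 ⊕ ℤ/2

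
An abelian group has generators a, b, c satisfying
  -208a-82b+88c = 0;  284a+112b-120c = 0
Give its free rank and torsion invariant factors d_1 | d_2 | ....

rank_ℚ(R)=2; free=3−2=1
SNF(R) diag = [2, 4] → torsion [2, 4]

Answer: M ≅ ℤ^1 ⊕ ℤ/2 ⊕ ℤ/4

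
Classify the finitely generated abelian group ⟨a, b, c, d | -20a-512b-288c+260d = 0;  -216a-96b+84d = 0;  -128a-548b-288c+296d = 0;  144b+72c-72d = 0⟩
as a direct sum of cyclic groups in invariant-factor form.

rank_ℚ(R)=4; free=4−4=0
SNF(R) diag = [4, 12, 36, 72] → torsion [4, 12, 36, 72]

Answer: M ≅ ℤ/4 ⊕ ℤ/12 ⊕ ℤ/36 ⊕ ℤ/72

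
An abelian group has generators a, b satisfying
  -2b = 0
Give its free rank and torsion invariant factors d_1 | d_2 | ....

rank_ℚ(R)=1; free=2−1=1
SNF(R) diag = [2] → torsion [2]

Answer: M ≅ ℤ^1 ⊕ ℤ/2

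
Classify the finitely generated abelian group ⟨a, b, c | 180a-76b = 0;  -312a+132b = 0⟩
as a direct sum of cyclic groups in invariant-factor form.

Answer: M ≅ ℤ^1 ⊕ ℤ/4 ⊕ ℤ/12

Derivation:
rank_ℚ(R)=2; free=3−2=1
SNF(R) diag = [4, 12] → torsion [4, 12]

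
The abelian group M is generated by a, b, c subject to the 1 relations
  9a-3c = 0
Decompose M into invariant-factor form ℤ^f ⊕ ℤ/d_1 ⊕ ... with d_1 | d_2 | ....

rank_ℚ(R)=1; free=3−1=2
SNF(R) diag = [3] → torsion [3]

Answer: M ≅ ℤ^2 ⊕ ℤ/3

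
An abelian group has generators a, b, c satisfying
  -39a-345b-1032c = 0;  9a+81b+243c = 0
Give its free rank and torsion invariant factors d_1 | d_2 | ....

rank_ℚ(R)=2; free=3−2=1
SNF(R) diag = [3, 9] → torsion [3, 9]

Answer: M ≅ ℤ^1 ⊕ ℤ/3 ⊕ ℤ/9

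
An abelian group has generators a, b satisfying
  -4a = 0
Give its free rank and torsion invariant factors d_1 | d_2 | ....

rank_ℚ(R)=1; free=2−1=1
SNF(R) diag = [4] → torsion [4]

Answer: M ≅ ℤ^1 ⊕ ℤ/4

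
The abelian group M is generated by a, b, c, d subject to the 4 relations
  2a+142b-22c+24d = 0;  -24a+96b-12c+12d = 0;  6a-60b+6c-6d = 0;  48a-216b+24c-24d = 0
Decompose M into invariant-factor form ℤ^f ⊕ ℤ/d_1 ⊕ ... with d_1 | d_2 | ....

rank_ℚ(R)=4; free=4−4=0
SNF(R) diag = [2, 6, 12, 24] → torsion [2, 6, 12, 24]

Answer: M ≅ ℤ/2 ⊕ ℤ/6 ⊕ ℤ/12 ⊕ ℤ/24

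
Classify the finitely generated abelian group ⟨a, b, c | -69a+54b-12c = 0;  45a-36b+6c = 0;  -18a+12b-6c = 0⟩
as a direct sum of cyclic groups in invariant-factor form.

Answer: M ≅ ℤ/3 ⊕ ℤ/6 ⊕ ℤ/6

Derivation:
rank_ℚ(R)=3; free=3−3=0
SNF(R) diag = [3, 6, 6] → torsion [3, 6, 6]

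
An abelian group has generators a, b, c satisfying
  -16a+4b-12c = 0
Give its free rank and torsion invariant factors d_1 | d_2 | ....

Answer: M ≅ ℤ^2 ⊕ ℤ/4

Derivation:
rank_ℚ(R)=1; free=3−1=2
SNF(R) diag = [4] → torsion [4]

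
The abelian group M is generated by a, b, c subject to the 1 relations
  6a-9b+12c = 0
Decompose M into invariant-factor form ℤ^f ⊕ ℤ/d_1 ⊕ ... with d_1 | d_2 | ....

rank_ℚ(R)=1; free=3−1=2
SNF(R) diag = [3] → torsion [3]

Answer: M ≅ ℤ^2 ⊕ ℤ/3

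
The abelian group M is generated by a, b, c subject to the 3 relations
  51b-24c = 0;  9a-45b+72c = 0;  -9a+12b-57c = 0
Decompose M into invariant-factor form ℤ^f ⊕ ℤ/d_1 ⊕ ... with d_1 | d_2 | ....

rank_ℚ(R)=3; free=3−3=0
SNF(R) diag = [3, 9, 9] → torsion [3, 9, 9]

Answer: M ≅ ℤ/3 ⊕ ℤ/9 ⊕ ℤ/9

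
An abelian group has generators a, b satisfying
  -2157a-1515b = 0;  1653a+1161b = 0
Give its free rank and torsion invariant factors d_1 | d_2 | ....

Answer: M ≅ ℤ/3 ⊕ ℤ/6

Derivation:
rank_ℚ(R)=2; free=2−2=0
SNF(R) diag = [3, 6] → torsion [3, 6]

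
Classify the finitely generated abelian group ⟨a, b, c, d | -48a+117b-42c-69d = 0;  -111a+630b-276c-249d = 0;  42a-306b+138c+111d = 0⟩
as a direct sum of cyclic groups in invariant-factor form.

Answer: M ≅ ℤ^1 ⊕ ℤ/3 ⊕ ℤ/9 ⊕ ℤ/27

Derivation:
rank_ℚ(R)=3; free=4−3=1
SNF(R) diag = [3, 9, 27] → torsion [3, 9, 27]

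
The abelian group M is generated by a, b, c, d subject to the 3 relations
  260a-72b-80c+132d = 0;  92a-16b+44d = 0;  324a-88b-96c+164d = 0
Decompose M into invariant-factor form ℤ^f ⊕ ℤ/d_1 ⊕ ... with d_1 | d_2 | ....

rank_ℚ(R)=3; free=4−3=1
SNF(R) diag = [4, 8, 16] → torsion [4, 8, 16]

Answer: M ≅ ℤ^1 ⊕ ℤ/4 ⊕ ℤ/8 ⊕ ℤ/16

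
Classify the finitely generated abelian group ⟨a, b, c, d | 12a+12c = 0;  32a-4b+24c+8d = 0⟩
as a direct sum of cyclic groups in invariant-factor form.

rank_ℚ(R)=2; free=4−2=2
SNF(R) diag = [4, 12] → torsion [4, 12]

Answer: M ≅ ℤ^2 ⊕ ℤ/4 ⊕ ℤ/12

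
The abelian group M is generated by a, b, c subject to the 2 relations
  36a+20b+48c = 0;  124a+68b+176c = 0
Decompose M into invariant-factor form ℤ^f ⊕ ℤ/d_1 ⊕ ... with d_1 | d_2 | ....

rank_ℚ(R)=2; free=3−2=1
SNF(R) diag = [4, 8] → torsion [4, 8]

Answer: M ≅ ℤ^1 ⊕ ℤ/4 ⊕ ℤ/8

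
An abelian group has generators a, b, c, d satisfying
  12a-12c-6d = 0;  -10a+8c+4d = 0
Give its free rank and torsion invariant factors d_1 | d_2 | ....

rank_ℚ(R)=2; free=4−2=2
SNF(R) diag = [2, 6] → torsion [2, 6]

Answer: M ≅ ℤ^2 ⊕ ℤ/2 ⊕ ℤ/6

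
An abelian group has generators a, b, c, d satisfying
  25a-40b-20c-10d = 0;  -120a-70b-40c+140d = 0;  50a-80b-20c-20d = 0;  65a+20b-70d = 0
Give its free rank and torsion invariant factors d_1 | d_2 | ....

rank_ℚ(R)=4; free=4−4=0
SNF(R) diag = [5, 10, 20, 60] → torsion [5, 10, 20, 60]

Answer: M ≅ ℤ/5 ⊕ ℤ/10 ⊕ ℤ/20 ⊕ ℤ/60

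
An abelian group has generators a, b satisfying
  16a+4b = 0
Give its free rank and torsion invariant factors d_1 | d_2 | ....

rank_ℚ(R)=1; free=2−1=1
SNF(R) diag = [4] → torsion [4]

Answer: M ≅ ℤ^1 ⊕ ℤ/4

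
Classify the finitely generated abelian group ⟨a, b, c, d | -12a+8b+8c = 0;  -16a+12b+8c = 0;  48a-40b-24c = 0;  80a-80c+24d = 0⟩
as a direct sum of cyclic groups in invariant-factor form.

rank_ℚ(R)=4; free=4−4=0
SNF(R) diag = [4, 4, 8, 24] → torsion [4, 4, 8, 24]

Answer: M ≅ ℤ/4 ⊕ ℤ/4 ⊕ ℤ/8 ⊕ ℤ/24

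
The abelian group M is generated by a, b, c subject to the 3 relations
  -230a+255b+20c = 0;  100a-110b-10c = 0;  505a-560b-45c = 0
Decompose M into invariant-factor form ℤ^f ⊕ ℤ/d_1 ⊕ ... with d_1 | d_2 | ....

Answer: M ≅ ℤ/5 ⊕ ℤ/5 ⊕ ℤ/10

Derivation:
rank_ℚ(R)=3; free=3−3=0
SNF(R) diag = [5, 5, 10] → torsion [5, 5, 10]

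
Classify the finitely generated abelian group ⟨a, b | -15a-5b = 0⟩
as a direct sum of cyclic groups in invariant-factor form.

Answer: M ≅ ℤ^1 ⊕ ℤ/5

Derivation:
rank_ℚ(R)=1; free=2−1=1
SNF(R) diag = [5] → torsion [5]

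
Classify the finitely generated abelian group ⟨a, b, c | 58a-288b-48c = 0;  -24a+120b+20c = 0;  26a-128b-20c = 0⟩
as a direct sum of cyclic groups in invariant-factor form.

Answer: M ≅ ℤ/2 ⊕ ℤ/4 ⊕ ℤ/8

Derivation:
rank_ℚ(R)=3; free=3−3=0
SNF(R) diag = [2, 4, 8] → torsion [2, 4, 8]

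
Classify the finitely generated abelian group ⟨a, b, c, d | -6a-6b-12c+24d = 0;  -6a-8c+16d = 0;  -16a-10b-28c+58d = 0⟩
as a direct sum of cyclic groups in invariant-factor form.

Answer: M ≅ ℤ^1 ⊕ ℤ/2 ⊕ ℤ/2 ⊕ ℤ/6

Derivation:
rank_ℚ(R)=3; free=4−3=1
SNF(R) diag = [2, 2, 6] → torsion [2, 2, 6]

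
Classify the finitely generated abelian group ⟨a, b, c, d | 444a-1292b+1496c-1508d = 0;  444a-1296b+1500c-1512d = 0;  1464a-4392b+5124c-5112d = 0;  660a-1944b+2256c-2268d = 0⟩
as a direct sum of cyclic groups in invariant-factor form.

Answer: M ≅ ℤ/4 ⊕ ℤ/12 ⊕ ℤ/36 ⊕ ℤ/108

Derivation:
rank_ℚ(R)=4; free=4−4=0
SNF(R) diag = [4, 12, 36, 108] → torsion [4, 12, 36, 108]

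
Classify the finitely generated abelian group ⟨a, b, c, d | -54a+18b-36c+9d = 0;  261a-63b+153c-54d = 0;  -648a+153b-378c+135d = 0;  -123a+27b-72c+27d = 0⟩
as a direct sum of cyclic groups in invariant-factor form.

Answer: M ≅ ℤ/3 ⊕ ℤ/9 ⊕ ℤ/9 ⊕ ℤ/9

Derivation:
rank_ℚ(R)=4; free=4−4=0
SNF(R) diag = [3, 9, 9, 9] → torsion [3, 9, 9, 9]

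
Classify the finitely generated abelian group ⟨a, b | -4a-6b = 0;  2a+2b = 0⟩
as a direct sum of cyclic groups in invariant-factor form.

rank_ℚ(R)=2; free=2−2=0
SNF(R) diag = [2, 2] → torsion [2, 2]

Answer: M ≅ ℤ/2 ⊕ ℤ/2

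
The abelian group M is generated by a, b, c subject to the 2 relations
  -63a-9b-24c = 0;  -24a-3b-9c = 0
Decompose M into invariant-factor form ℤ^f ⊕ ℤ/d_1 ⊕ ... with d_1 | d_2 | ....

Answer: M ≅ ℤ^1 ⊕ ℤ/3 ⊕ ℤ/3

Derivation:
rank_ℚ(R)=2; free=3−2=1
SNF(R) diag = [3, 3] → torsion [3, 3]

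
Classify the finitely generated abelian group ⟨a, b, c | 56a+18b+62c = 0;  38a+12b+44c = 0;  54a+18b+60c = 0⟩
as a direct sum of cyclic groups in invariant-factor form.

rank_ℚ(R)=3; free=3−3=0
SNF(R) diag = [2, 6, 6] → torsion [2, 6, 6]

Answer: M ≅ ℤ/2 ⊕ ℤ/6 ⊕ ℤ/6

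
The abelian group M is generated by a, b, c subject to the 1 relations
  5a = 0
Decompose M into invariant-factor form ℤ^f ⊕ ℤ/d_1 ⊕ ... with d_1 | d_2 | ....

rank_ℚ(R)=1; free=3−1=2
SNF(R) diag = [5] → torsion [5]

Answer: M ≅ ℤ^2 ⊕ ℤ/5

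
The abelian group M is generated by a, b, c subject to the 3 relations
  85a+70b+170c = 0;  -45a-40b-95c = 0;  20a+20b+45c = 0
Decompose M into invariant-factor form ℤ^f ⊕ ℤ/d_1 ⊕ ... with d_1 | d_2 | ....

Answer: M ≅ ℤ/5 ⊕ ℤ/5 ⊕ ℤ/10

Derivation:
rank_ℚ(R)=3; free=3−3=0
SNF(R) diag = [5, 5, 10] → torsion [5, 5, 10]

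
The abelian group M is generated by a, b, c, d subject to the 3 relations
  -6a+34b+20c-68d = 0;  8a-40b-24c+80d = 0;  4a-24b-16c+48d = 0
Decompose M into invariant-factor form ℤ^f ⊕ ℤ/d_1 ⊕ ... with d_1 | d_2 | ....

rank_ℚ(R)=3; free=4−3=1
SNF(R) diag = [2, 4, 8] → torsion [2, 4, 8]

Answer: M ≅ ℤ^1 ⊕ ℤ/2 ⊕ ℤ/4 ⊕ ℤ/8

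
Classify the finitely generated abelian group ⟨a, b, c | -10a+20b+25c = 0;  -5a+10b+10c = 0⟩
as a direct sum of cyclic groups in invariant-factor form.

rank_ℚ(R)=2; free=3−2=1
SNF(R) diag = [5, 5] → torsion [5, 5]

Answer: M ≅ ℤ^1 ⊕ ℤ/5 ⊕ ℤ/5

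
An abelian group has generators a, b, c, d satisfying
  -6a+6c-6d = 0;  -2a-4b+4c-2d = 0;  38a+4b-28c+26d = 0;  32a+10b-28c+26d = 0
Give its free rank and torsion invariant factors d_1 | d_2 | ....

rank_ℚ(R)=4; free=4−4=0
SNF(R) diag = [2, 6, 6, 12] → torsion [2, 6, 6, 12]

Answer: M ≅ ℤ/2 ⊕ ℤ/6 ⊕ ℤ/6 ⊕ ℤ/12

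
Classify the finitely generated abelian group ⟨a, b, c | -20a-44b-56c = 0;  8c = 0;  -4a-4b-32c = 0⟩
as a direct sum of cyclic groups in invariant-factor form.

rank_ℚ(R)=3; free=3−3=0
SNF(R) diag = [4, 8, 24] → torsion [4, 8, 24]

Answer: M ≅ ℤ/4 ⊕ ℤ/8 ⊕ ℤ/24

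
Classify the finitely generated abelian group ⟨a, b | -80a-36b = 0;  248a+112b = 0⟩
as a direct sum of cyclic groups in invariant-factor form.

Answer: M ≅ ℤ/4 ⊕ ℤ/8

Derivation:
rank_ℚ(R)=2; free=2−2=0
SNF(R) diag = [4, 8] → torsion [4, 8]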